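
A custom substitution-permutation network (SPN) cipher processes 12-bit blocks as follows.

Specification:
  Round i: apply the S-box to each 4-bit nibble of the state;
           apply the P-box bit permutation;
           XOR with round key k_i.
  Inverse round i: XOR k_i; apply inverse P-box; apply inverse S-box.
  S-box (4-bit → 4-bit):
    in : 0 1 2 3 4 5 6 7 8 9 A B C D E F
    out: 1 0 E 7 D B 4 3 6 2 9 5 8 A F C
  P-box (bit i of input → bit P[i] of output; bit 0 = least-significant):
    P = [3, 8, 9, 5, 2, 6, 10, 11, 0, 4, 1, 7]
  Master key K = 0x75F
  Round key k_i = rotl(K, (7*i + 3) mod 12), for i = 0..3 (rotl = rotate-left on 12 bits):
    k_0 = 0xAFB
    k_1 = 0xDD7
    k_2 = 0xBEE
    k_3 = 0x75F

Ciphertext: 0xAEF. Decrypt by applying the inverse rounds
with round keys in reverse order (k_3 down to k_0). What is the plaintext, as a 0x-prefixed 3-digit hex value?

s_0 = ciphertext = 0xAEF
s_1 = InvRound(s_0, k_3) = 0xDFD
s_2 = InvRound(s_1, k_2) = 0x366
s_3 = InvRound(s_2, k_1) = 0x5FF
s_4 = InvRound(s_3, k_0) = 0x148

0x148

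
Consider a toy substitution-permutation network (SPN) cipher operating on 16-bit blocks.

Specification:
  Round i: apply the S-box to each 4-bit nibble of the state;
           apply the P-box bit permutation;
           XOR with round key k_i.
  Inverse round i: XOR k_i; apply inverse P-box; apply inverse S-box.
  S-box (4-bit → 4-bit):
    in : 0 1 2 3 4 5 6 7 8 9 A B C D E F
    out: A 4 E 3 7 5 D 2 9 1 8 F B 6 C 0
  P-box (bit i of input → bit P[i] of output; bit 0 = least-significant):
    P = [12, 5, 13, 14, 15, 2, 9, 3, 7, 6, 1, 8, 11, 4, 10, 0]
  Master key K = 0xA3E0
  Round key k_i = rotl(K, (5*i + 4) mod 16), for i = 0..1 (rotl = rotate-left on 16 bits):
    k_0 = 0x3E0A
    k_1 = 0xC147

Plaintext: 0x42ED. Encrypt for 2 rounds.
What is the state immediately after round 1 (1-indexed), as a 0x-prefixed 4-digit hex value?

s_0 = plaintext = 0x42ED
s_1 = Round(s_0, k_0) = 0x1170
s_2 = Round(s_1, k_1) = 0x8561

0x1170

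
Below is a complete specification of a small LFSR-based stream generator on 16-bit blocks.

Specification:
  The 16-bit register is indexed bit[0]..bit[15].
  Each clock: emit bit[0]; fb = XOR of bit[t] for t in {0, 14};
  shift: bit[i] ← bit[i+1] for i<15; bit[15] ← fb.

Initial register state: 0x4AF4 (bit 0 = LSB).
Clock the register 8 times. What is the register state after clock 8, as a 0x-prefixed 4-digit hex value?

reg_0 = 0x4AF4
clock 1: out=0, reg = 0xA57A
clock 2: out=0, reg = 0x52BD
clock 3: out=1, reg = 0x295E
clock 4: out=0, reg = 0x14AF
clock 5: out=1, reg = 0x8A57
clock 6: out=1, reg = 0xC52B
clock 7: out=1, reg = 0x6295
clock 8: out=1, reg = 0x314A

0x314A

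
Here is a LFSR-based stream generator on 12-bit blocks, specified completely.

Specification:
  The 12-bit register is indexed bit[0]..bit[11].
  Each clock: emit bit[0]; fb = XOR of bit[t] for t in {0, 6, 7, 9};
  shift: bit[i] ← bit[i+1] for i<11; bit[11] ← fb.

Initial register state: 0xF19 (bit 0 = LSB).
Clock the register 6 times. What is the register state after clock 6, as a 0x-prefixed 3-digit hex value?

reg_0 = 0xF19
clock 1: out=1, reg = 0x78C
clock 2: out=0, reg = 0x3C6
clock 3: out=0, reg = 0x9E3
clock 4: out=1, reg = 0xCF1
clock 5: out=1, reg = 0xE78
clock 6: out=0, reg = 0x73C

0x73C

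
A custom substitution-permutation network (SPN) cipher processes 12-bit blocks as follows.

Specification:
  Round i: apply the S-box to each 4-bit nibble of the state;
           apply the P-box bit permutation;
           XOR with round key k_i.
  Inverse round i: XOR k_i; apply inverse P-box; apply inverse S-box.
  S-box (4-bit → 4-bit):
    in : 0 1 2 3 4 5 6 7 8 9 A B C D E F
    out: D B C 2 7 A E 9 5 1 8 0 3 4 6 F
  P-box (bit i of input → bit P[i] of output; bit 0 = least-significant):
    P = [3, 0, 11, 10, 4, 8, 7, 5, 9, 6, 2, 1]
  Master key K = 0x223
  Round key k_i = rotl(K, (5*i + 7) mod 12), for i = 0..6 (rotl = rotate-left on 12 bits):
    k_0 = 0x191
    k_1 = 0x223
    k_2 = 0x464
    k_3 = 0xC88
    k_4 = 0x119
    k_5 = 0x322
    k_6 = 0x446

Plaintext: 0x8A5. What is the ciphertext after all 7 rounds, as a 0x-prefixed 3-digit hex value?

0x862

s_0 = plaintext = 0x8A5
s_1 = Round(s_0, k_0) = 0x7B4
s_2 = Round(s_1, k_1) = 0x828
s_3 = Round(s_2, k_2) = 0xEC8
s_4 = Round(s_3, k_3) = 0x5D4
s_5 = Round(s_4, k_4) = 0x9D2
s_6 = Round(s_5, k_5) = 0xDA2
s_7 = Round(s_6, k_6) = 0x862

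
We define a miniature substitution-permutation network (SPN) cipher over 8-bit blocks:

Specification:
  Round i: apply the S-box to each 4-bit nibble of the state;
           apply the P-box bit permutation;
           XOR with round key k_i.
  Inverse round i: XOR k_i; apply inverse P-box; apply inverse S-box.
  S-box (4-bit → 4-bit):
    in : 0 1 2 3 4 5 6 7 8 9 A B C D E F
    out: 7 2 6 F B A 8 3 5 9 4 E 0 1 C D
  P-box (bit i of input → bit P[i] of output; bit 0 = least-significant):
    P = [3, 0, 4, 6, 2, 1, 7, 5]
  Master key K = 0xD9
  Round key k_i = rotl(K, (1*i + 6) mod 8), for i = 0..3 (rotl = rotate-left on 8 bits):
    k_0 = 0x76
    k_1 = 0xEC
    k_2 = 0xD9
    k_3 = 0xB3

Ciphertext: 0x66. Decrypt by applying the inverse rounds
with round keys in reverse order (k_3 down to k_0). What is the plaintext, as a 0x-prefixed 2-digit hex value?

s_0 = ciphertext = 0x66
s_1 = InvRound(s_0, k_3) = 0x8B
s_2 = InvRound(s_1, k_2) = 0x1E
s_3 = InvRound(s_2, k_1) = 0xBE
s_4 = InvRound(s_3, k_0) = 0xA9

0xA9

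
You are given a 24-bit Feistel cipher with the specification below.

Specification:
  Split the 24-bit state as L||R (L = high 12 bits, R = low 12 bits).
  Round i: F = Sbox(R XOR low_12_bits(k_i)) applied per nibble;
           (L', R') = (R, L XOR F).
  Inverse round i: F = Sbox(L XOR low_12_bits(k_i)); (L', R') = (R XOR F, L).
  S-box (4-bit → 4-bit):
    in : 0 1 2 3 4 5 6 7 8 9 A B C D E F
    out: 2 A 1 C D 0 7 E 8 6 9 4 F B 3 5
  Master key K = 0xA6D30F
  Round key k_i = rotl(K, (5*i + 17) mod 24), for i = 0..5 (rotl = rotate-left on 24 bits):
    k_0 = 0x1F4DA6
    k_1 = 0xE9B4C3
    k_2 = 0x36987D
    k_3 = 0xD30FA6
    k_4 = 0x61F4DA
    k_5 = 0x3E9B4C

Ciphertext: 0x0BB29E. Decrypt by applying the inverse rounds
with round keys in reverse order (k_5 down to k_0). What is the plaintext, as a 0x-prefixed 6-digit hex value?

0xEDE601

s_0 = ciphertext = 0x0BB29E
s_1 = InvRound(s_0, k_5) = 0x6C00BB
s_2 = InvRound(s_1, k_4) = 0x1126C0
s_3 = InvRound(s_2, k_3) = 0x58D112
s_4 = InvRound(s_3, k_2) = 0xA4058D
s_5 = InvRound(s_4, k_1) = 0x601A40
s_6 = InvRound(s_5, k_0) = 0xEDE601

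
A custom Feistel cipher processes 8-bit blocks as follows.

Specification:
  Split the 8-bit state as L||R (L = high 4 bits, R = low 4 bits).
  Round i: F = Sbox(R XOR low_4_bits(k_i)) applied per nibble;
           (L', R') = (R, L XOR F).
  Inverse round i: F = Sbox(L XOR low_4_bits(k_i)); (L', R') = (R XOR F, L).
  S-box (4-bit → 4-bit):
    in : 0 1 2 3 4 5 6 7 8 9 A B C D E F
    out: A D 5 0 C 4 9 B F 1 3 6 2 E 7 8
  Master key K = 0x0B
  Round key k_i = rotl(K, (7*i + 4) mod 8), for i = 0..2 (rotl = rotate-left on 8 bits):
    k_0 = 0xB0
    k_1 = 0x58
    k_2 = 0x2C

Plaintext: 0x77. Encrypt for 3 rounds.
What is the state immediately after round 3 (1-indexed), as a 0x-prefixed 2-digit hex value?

s_0 = plaintext = 0x77
s_1 = Round(s_0, k_0) = 0x7C
s_2 = Round(s_1, k_1) = 0xCB
s_3 = Round(s_2, k_2) = 0xB7

0xB7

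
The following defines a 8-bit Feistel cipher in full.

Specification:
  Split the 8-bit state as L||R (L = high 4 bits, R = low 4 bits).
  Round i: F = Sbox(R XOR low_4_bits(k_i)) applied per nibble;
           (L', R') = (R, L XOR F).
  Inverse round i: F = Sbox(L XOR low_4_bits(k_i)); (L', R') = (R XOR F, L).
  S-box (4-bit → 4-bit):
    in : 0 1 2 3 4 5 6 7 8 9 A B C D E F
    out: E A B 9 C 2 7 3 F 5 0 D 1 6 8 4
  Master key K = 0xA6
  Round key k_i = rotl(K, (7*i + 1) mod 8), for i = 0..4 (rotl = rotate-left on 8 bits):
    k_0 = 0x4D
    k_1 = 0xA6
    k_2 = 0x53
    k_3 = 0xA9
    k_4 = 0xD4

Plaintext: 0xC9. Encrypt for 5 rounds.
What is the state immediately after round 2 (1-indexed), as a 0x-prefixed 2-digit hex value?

0x0E

s_0 = plaintext = 0xC9
s_1 = Round(s_0, k_0) = 0x90
s_2 = Round(s_1, k_1) = 0x0E
s_3 = Round(s_2, k_2) = 0xE6
s_4 = Round(s_3, k_3) = 0x6A
s_5 = Round(s_4, k_4) = 0xAE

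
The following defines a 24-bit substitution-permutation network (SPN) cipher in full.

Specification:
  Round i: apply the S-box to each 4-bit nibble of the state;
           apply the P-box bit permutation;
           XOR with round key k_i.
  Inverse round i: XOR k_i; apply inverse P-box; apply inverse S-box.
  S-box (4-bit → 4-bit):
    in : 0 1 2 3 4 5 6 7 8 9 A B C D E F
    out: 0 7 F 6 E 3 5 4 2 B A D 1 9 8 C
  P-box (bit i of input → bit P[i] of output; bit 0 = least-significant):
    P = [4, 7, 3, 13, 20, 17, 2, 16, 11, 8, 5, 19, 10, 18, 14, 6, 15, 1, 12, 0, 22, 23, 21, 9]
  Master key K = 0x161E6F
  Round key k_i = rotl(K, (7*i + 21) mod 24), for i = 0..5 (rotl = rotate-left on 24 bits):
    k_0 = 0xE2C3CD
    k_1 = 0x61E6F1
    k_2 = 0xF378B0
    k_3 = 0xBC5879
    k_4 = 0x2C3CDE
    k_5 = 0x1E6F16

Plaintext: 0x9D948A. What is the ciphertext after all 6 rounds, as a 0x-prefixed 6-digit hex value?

0x31C558

s_0 = plaintext = 0x9D948A
s_1 = Round(s_0, k_0) = 0x2C642C
s_2 = Round(s_1, k_1) = 0x9A21C5
s_3 = Round(s_2, k_2) = 0x273743
s_4 = Round(s_3, k_3) = 0x5B0AD5
s_5 = Round(s_4, k_4) = 0xF5AD4F
s_6 = Round(s_5, k_5) = 0x31C558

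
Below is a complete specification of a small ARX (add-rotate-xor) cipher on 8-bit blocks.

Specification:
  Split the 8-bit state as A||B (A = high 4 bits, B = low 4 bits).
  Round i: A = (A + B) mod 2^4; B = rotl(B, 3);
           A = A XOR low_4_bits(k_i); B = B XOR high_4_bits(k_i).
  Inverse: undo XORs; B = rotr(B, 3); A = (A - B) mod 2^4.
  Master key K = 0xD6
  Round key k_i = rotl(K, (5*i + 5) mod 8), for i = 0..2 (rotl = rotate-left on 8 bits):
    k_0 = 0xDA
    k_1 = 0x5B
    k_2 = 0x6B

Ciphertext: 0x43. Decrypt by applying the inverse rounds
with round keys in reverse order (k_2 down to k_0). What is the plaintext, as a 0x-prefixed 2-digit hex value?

0x14

s_0 = ciphertext = 0x43
s_1 = InvRound(s_0, k_2) = 0x5A
s_2 = InvRound(s_1, k_1) = 0xFF
s_3 = InvRound(s_2, k_0) = 0x14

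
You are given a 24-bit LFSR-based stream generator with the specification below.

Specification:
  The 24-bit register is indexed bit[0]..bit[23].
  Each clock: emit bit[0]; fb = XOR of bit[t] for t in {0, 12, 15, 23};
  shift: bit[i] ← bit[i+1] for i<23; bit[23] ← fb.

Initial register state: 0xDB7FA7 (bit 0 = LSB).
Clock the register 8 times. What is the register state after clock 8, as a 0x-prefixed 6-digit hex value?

reg_0 = 0xDB7FA7
clock 1: out=1, reg = 0xEDBFD3
clock 2: out=1, reg = 0x76DFE9
clock 3: out=1, reg = 0xBB6FF4
clock 4: out=0, reg = 0xDDB7FA
clock 5: out=0, reg = 0xEEDBFD
clock 6: out=1, reg = 0x776DFE
clock 7: out=0, reg = 0x3BB6FF
clock 8: out=1, reg = 0x9DDB7F

0x9DDB7F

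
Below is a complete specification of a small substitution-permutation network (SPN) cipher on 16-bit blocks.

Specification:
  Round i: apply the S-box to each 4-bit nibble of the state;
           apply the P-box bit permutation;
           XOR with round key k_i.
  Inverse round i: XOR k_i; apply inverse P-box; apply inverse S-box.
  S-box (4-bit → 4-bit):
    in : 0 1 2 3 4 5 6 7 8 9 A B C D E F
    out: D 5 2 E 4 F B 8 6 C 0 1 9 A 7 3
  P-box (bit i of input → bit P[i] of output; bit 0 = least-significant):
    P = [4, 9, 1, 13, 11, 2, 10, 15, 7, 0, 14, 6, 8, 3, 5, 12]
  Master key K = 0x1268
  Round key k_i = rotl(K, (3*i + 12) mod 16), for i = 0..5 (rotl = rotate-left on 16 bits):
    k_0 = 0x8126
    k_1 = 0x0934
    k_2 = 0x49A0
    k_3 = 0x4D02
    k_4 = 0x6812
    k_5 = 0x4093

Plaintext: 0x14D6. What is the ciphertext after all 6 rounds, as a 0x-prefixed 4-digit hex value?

s_0 = plaintext = 0x14D6
s_1 = Round(s_0, k_0) = 0x6212
s_2 = Round(s_1, k_1) = 0x163D
s_3 = Round(s_2, k_2) = 0xEE45
s_4 = Round(s_3, k_3) = 0x2AB9
s_5 = Round(s_4, k_4) = 0x4018
s_6 = Round(s_5, k_5) = 0x0E71

0x0E71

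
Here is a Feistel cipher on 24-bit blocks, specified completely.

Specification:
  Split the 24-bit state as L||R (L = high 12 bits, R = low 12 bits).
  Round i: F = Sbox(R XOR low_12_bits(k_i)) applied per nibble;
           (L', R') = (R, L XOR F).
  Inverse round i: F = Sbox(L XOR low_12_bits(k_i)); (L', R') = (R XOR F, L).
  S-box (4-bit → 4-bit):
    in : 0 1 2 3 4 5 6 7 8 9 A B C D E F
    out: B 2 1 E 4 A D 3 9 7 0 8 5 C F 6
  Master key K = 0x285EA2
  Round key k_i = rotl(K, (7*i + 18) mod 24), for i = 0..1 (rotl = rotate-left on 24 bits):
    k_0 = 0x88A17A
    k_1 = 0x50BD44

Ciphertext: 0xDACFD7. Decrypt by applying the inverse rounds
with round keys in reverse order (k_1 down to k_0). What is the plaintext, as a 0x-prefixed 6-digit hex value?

s_0 = ciphertext = 0xDACFD7
s_1 = InvRound(s_0, k_1) = 0x42EDAC
s_2 = InvRound(s_1, k_0) = 0x70842E

0x70842E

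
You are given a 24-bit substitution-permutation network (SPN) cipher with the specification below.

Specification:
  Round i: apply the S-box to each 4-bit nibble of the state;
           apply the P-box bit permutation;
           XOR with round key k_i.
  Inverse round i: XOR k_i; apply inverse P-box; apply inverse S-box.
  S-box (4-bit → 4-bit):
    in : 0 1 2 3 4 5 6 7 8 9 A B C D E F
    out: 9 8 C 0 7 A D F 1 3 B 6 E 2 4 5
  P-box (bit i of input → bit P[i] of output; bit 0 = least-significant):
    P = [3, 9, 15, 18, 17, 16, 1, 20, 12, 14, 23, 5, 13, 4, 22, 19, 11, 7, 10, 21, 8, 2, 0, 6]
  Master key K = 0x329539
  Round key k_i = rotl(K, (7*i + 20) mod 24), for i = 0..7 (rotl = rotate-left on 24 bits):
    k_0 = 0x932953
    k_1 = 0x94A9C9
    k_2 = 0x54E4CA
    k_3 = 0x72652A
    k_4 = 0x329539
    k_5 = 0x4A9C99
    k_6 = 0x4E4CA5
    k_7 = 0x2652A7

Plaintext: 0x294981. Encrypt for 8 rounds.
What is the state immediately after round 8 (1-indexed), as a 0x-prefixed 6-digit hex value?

s_0 = plaintext = 0x294981
s_1 = Round(s_0, k_0) = 0xD55182
s_2 = Round(s_1, k_1) = 0xBA297D
s_3 = Round(s_2, k_2) = 0x2FBE4D
s_4 = Round(s_3, k_3) = 0xB16B79
s_5 = Round(s_4, k_4) = 0xC9F736
s_6 = Round(s_5, k_5) = 0x8E6474
s_7 = Round(s_6, k_6) = 0x95BBAF
s_8 = Round(s_7, k_7) = 0xD5933B

0xD5933B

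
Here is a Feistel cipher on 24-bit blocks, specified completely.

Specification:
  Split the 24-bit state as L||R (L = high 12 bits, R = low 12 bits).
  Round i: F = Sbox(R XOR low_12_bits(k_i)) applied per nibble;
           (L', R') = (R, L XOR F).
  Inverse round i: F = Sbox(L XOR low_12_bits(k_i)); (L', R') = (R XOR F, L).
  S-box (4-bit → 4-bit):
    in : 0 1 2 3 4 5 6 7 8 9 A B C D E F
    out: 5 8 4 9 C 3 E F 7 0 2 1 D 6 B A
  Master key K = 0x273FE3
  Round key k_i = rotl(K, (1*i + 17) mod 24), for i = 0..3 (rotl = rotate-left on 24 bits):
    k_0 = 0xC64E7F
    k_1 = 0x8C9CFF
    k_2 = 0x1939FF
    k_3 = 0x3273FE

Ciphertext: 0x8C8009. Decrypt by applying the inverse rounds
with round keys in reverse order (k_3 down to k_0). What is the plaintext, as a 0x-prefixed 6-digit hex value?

0x1598F2

s_0 = ciphertext = 0x8C8009
s_1 = InvRound(s_0, k_3) = 0x1978C8
s_2 = InvRound(s_1, k_2) = 0xF2F197
s_3 = InvRound(s_2, k_1) = 0x8F2F2F
s_4 = InvRound(s_3, k_0) = 0x1598F2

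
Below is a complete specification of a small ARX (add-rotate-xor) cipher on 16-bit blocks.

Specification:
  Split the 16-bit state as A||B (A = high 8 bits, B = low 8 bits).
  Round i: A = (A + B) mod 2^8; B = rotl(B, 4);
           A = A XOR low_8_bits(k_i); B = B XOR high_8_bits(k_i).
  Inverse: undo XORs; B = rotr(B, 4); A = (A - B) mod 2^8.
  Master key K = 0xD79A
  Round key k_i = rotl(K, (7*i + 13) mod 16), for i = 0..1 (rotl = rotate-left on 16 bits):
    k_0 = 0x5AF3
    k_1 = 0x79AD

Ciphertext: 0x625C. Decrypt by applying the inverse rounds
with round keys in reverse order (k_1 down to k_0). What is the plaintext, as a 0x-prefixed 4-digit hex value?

0x0E80

s_0 = ciphertext = 0x625C
s_1 = InvRound(s_0, k_1) = 0x7D52
s_2 = InvRound(s_1, k_0) = 0x0E80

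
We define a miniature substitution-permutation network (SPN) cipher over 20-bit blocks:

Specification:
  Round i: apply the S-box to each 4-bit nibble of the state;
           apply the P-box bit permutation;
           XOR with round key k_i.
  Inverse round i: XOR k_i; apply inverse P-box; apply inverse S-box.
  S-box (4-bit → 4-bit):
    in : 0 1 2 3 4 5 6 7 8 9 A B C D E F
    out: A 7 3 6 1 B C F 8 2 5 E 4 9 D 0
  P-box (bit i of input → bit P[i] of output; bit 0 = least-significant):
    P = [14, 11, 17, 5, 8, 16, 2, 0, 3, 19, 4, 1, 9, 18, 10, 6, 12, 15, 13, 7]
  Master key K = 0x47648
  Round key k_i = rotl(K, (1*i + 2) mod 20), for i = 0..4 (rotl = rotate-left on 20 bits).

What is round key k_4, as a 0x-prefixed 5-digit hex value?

K = 0x47648
k_0 = rotl(K, (1*0+2) mod 20) = rotl(K, 2) = 0x1D921
k_1 = rotl(K, (1*1+2) mod 20) = rotl(K, 3) = 0x3B242
k_2 = rotl(K, (1*2+2) mod 20) = rotl(K, 4) = 0x76484
k_3 = rotl(K, (1*3+2) mod 20) = rotl(K, 5) = 0xEC908
k_4 = rotl(K, (1*4+2) mod 20) = rotl(K, 6) = 0xD9211

0xD9211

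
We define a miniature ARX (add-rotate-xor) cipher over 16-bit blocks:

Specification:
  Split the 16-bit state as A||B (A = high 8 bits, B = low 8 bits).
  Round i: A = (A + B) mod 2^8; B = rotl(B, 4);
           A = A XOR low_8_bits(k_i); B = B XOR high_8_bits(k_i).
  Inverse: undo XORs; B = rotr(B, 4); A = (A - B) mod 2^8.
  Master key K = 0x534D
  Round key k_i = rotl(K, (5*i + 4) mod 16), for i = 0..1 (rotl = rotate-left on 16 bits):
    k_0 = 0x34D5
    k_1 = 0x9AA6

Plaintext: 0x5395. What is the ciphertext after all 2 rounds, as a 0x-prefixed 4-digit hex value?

s_0 = plaintext = 0x5395
s_1 = Round(s_0, k_0) = 0x3D6D
s_2 = Round(s_1, k_1) = 0x0C4C

0x0C4C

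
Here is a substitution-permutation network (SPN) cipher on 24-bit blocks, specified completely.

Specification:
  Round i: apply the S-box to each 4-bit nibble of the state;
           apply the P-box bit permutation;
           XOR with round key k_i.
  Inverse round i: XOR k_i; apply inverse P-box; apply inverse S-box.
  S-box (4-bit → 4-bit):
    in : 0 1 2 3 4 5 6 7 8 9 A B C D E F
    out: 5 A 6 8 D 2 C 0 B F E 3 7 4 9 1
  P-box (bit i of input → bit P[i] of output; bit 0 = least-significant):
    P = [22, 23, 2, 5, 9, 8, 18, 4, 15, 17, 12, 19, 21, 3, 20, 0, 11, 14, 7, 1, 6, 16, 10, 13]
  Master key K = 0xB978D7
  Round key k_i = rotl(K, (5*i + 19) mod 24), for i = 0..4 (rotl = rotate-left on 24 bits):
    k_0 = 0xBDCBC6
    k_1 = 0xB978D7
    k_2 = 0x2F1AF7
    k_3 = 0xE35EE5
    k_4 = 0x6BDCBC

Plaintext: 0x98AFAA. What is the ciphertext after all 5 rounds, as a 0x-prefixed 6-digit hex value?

0x1E9180

s_0 = plaintext = 0x98AFAA
s_1 = Round(s_0, k_0) = 0x2826B9
s_2 = Round(s_1, k_1) = 0x6027F9
s_3 = Round(s_2, k_2) = 0xFF345B
s_4 = Round(s_3, k_3) = 0x2BC7A4
s_5 = Round(s_4, k_4) = 0x1E9180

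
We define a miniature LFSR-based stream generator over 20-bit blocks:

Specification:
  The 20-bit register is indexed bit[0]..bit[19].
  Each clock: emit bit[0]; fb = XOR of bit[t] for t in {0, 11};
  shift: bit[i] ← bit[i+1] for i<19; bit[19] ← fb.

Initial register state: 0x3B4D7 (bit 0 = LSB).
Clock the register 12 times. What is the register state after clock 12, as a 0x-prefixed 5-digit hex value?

reg_0 = 0x3B4D7
clock 1: out=1, reg = 0x9DA6B
clock 2: out=1, reg = 0x4ED35
clock 3: out=1, reg = 0x2769A
clock 4: out=0, reg = 0x13B4D
clock 5: out=1, reg = 0x09DA6
clock 6: out=0, reg = 0x84ED3
clock 7: out=1, reg = 0x42769
clock 8: out=1, reg = 0xA13B4
clock 9: out=0, reg = 0x509DA
clock 10: out=0, reg = 0xA84ED
clock 11: out=1, reg = 0xD4276
clock 12: out=0, reg = 0x6A13B

0x6A13B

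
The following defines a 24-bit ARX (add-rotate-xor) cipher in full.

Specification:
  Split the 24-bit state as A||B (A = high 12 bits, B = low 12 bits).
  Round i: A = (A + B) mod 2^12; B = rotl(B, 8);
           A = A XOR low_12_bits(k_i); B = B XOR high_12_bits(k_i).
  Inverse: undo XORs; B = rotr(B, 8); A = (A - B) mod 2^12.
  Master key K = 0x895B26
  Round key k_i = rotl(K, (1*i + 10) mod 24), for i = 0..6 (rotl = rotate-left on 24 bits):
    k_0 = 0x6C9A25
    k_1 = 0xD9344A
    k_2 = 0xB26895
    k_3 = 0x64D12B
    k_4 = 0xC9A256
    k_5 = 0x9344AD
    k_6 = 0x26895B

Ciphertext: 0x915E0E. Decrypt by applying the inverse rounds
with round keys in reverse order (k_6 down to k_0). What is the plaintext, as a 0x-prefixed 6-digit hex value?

s_0 = ciphertext = 0x915E0E
s_1 = InvRound(s_0, k_6) = 0x9E266C
s_2 = InvRound(s_1, k_5) = 0x7C058F
s_3 = InvRound(s_2, k_4) = 0x43D159
s_4 = InvRound(s_3, k_3) = 0x3CF147
s_5 = InvRound(s_4, k_2) = 0x54061A
s_6 = InvRound(s_5, k_1) = 0x86F89B
s_7 = InvRound(s_6, k_0) = 0xD1C52E

0xD1C52E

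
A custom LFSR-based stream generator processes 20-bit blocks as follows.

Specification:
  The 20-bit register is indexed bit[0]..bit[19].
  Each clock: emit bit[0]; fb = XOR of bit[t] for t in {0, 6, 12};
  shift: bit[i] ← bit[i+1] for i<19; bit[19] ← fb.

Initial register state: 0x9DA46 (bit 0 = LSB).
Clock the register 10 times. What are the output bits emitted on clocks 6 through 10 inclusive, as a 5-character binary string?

01001

reg_0 = 0x9DA46
clock 1: out=0, reg = 0x4ED23
clock 2: out=1, reg = 0xA7691
clock 3: out=1, reg = 0x53B48
clock 4: out=0, reg = 0x29DA4
clock 5: out=0, reg = 0x94ED2
clock 6: out=0, reg = 0xCA769
clock 7: out=1, reg = 0x653B4
clock 8: out=0, reg = 0xB29DA
clock 9: out=0, reg = 0xD94ED
clock 10: out=1, reg = 0xECA76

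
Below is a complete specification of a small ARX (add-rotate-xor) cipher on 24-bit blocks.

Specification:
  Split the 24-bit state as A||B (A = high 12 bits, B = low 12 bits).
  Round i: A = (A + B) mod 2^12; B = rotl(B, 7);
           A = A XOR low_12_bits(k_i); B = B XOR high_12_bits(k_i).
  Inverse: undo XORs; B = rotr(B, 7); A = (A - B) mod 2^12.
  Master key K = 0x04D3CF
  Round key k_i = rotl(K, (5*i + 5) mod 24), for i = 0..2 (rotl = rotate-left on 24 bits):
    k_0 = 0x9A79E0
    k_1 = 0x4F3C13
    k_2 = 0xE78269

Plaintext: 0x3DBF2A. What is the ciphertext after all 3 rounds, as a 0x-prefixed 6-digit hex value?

s_0 = plaintext = 0x3DBF2A
s_1 = Round(s_0, k_0) = 0xAE5CDE
s_2 = Round(s_1, k_1) = 0xBD0B95
s_3 = Round(s_2, k_2) = 0x50C4A4

0x50C4A4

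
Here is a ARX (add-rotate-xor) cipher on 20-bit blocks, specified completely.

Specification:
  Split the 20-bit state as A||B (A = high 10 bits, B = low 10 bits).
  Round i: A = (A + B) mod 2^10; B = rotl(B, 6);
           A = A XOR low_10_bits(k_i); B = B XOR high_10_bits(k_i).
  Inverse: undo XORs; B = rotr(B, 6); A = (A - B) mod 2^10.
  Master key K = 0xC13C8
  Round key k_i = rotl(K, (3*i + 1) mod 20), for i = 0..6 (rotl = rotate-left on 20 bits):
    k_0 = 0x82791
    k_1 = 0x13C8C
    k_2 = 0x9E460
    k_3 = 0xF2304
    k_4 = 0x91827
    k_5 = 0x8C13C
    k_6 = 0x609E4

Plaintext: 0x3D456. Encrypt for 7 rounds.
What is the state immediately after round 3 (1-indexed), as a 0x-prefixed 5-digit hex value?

0x8078E

s_0 = plaintext = 0x3D456
s_1 = Round(s_0, k_0) = 0xB6B8C
s_2 = Round(s_1, k_1) = 0xBAB77
s_3 = Round(s_2, k_2) = 0x8078E
s_4 = Round(s_3, k_3) = 0xA2C70
s_5 = Round(s_4, k_4) = 0xB7241
s_6 = Round(s_5, k_5) = 0x08654
s_7 = Round(s_6, k_6) = 0xE44A7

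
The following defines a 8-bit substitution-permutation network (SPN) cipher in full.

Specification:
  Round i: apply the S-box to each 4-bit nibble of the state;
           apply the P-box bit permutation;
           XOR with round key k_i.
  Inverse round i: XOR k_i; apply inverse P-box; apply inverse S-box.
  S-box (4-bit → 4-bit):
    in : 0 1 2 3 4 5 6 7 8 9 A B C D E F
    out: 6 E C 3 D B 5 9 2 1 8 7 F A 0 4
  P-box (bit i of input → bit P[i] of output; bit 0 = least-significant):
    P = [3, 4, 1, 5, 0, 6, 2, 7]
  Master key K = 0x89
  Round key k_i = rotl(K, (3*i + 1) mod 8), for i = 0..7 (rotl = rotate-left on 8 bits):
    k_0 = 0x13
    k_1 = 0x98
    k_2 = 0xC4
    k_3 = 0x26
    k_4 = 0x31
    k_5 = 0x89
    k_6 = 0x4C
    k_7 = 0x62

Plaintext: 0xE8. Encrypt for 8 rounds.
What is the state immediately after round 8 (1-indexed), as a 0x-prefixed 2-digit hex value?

s_0 = plaintext = 0xE8
s_1 = Round(s_0, k_0) = 0x03
s_2 = Round(s_1, k_1) = 0xC4
s_3 = Round(s_2, k_2) = 0x2B
s_4 = Round(s_3, k_3) = 0xB8
s_5 = Round(s_4, k_4) = 0x64
s_6 = Round(s_5, k_5) = 0xA6
s_7 = Round(s_6, k_6) = 0xC6
s_8 = Round(s_7, k_7) = 0xAD

0xAD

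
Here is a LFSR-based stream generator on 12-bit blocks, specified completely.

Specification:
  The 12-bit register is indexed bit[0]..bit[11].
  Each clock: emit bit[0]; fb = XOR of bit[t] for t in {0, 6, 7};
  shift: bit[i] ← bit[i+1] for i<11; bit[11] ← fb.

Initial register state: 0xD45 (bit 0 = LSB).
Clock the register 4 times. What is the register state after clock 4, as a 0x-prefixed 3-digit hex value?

0xAD4

reg_0 = 0xD45
clock 1: out=1, reg = 0x6A2
clock 2: out=0, reg = 0xB51
clock 3: out=1, reg = 0x5A8
clock 4: out=0, reg = 0xAD4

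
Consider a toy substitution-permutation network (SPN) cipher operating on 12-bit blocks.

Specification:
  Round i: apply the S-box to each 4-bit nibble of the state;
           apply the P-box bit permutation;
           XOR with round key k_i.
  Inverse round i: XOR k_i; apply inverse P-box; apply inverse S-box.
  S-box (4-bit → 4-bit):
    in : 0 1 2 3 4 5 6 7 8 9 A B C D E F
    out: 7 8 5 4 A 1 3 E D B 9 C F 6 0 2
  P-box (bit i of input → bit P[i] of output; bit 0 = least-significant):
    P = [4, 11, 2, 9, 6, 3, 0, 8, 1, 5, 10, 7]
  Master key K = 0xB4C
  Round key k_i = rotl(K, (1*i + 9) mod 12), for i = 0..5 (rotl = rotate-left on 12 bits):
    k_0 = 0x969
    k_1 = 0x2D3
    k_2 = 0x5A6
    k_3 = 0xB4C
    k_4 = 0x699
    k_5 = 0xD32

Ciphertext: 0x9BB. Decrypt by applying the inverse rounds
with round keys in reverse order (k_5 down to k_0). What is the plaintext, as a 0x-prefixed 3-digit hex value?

0x5FC

s_0 = ciphertext = 0x9BB
s_1 = InvRound(s_0, k_5) = 0xBDE
s_2 = InvRound(s_1, k_4) = 0x28D
s_3 = InvRound(s_2, k_3) = 0x18F
s_4 = InvRound(s_3, k_2) = 0xDDE
s_5 = InvRound(s_4, k_1) = 0x377
s_6 = InvRound(s_5, k_0) = 0x5FC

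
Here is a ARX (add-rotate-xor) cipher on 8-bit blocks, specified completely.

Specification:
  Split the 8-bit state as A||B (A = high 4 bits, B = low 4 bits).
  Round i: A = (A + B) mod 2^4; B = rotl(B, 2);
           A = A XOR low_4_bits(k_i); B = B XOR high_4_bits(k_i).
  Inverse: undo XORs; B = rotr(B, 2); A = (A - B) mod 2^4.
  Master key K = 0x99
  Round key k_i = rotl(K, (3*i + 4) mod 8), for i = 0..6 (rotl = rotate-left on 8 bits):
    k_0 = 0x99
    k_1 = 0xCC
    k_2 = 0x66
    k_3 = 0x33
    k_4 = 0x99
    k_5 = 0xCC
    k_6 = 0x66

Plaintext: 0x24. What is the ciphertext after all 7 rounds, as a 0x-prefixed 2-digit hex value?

s_0 = plaintext = 0x24
s_1 = Round(s_0, k_0) = 0xF8
s_2 = Round(s_1, k_1) = 0xBE
s_3 = Round(s_2, k_2) = 0xFD
s_4 = Round(s_3, k_3) = 0xF4
s_5 = Round(s_4, k_4) = 0xA8
s_6 = Round(s_5, k_5) = 0xEE
s_7 = Round(s_6, k_6) = 0xAD

0xAD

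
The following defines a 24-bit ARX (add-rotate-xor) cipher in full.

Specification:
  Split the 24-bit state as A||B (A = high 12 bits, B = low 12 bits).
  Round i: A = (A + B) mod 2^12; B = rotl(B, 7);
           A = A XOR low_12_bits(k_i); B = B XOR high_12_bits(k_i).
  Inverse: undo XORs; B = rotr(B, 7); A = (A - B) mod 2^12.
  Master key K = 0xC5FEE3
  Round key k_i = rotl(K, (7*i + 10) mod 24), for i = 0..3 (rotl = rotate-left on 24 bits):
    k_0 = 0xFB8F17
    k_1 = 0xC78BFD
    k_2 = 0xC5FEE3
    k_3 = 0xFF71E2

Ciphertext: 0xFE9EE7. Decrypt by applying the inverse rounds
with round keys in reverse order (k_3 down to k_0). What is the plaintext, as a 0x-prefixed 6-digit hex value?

0x4656EE

s_0 = ciphertext = 0xFE9EE7
s_1 = InvRound(s_0, k_3) = 0xC09202
s_2 = InvRound(s_1, k_2) = 0x72EBBC
s_3 = InvRound(s_2, k_1) = 0x44488F
s_4 = InvRound(s_3, k_0) = 0x4656EE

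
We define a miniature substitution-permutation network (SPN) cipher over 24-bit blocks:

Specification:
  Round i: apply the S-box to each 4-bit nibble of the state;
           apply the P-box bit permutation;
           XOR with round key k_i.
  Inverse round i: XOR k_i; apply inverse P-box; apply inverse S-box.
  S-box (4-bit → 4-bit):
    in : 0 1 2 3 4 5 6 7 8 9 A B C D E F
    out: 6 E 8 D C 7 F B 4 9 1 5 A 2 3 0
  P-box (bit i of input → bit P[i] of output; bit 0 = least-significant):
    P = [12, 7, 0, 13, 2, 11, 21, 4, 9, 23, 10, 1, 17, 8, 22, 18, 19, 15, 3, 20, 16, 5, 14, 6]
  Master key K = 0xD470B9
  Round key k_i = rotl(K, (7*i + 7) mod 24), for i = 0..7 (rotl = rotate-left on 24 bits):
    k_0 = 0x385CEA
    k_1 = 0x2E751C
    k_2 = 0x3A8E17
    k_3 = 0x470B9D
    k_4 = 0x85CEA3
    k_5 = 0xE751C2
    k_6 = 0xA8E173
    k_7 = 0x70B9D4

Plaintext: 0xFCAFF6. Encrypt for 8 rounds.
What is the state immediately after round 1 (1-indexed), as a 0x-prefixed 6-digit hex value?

s_0 = plaintext = 0xFCAFF6
s_1 = Round(s_0, k_0) = 0x2AEC6B
s_2 = Round(s_1, k_1) = 0x846C4B
s_3 = Round(s_2, k_2) = 0xCCDF0C
s_4 = Round(s_3, k_3) = 0x77A27D
s_5 = Round(s_4, k_4) = 0x9E4655
s_6 = Round(s_5, k_5) = 0x0ACF05
s_7 = Round(s_6, k_6) = 0x84B8D2
s_8 = Round(s_7, k_7) = 0x22D5DC

0x2AEC6B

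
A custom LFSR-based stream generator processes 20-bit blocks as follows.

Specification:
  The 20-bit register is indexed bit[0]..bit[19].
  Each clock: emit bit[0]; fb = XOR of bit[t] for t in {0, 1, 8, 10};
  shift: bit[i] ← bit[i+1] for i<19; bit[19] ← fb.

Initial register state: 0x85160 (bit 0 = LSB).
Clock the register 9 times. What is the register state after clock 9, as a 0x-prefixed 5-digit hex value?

reg_0 = 0x85160
clock 1: out=0, reg = 0xC28B0
clock 2: out=0, reg = 0x61458
clock 3: out=0, reg = 0xB0A2C
clock 4: out=0, reg = 0x58516
clock 5: out=0, reg = 0xAC28B
clock 6: out=1, reg = 0x56145
clock 7: out=1, reg = 0x2B0A2
clock 8: out=0, reg = 0x95851
clock 9: out=1, reg = 0xCAC28

0xCAC28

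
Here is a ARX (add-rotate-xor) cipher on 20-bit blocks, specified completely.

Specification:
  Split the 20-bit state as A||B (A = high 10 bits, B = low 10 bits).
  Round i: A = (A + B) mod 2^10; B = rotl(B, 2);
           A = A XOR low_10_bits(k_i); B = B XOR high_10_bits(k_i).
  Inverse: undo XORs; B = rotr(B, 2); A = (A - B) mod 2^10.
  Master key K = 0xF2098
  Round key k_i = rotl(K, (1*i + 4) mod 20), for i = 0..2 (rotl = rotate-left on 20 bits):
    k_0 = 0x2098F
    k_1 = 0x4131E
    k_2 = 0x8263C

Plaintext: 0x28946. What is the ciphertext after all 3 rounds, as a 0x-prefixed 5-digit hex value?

s_0 = plaintext = 0x28946
s_1 = Round(s_0, k_0) = 0x19D9B
s_2 = Round(s_1, k_1) = 0x47369
s_3 = Round(s_2, k_2) = 0xAE7AE

0xAE7AE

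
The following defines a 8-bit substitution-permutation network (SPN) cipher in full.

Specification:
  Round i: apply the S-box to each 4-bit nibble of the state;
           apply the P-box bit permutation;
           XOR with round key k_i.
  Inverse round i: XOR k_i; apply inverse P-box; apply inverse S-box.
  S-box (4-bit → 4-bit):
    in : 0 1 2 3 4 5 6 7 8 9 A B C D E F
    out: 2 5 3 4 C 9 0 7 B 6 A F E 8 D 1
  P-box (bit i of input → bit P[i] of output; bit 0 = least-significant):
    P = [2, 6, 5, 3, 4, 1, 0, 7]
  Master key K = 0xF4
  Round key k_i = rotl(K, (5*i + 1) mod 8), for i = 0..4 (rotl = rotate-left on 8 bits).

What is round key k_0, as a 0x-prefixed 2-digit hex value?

0xE9

K = 0xF4
k_0 = rotl(K, (5*0+1) mod 8) = rotl(K, 1) = 0xE9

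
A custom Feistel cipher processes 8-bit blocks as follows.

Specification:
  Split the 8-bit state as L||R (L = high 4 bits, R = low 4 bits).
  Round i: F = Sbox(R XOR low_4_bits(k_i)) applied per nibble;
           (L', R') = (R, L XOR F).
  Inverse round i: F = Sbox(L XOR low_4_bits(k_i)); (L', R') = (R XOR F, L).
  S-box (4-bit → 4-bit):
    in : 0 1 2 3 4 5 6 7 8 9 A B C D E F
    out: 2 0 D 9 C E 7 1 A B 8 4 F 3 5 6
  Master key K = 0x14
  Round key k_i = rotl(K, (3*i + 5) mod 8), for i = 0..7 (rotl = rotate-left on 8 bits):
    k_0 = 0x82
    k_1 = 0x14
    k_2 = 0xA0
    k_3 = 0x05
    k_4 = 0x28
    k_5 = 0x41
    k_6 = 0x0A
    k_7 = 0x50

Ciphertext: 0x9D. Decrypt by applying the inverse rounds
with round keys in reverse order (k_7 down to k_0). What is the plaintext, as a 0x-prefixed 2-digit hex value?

0x8F

s_0 = ciphertext = 0x9D
s_1 = InvRound(s_0, k_7) = 0x69
s_2 = InvRound(s_1, k_6) = 0x66
s_3 = InvRound(s_2, k_5) = 0x76
s_4 = InvRound(s_3, k_4) = 0x07
s_5 = InvRound(s_4, k_3) = 0x90
s_6 = InvRound(s_5, k_2) = 0xB9
s_7 = InvRound(s_6, k_1) = 0xFB
s_8 = InvRound(s_7, k_0) = 0x8F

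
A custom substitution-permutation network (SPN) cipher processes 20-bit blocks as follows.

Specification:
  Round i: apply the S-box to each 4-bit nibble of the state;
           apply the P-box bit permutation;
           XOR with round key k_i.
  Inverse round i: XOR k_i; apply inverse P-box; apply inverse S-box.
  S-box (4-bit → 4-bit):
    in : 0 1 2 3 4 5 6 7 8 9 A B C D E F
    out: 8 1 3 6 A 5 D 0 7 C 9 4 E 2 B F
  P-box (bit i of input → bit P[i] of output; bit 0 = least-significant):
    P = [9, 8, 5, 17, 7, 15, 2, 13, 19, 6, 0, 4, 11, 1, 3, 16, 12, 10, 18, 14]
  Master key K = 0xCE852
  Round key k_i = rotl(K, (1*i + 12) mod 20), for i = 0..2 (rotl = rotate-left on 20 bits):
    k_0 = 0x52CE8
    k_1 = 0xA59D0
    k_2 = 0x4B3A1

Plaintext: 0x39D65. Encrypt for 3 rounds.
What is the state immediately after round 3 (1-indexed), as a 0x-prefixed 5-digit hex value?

s_0 = plaintext = 0x39D65
s_1 = Round(s_0, k_0) = 0x00A04
s_2 = Round(s_1, k_1) = 0x138C0
s_3 = Round(s_2, k_2) = 0xE03EE

0xE03EE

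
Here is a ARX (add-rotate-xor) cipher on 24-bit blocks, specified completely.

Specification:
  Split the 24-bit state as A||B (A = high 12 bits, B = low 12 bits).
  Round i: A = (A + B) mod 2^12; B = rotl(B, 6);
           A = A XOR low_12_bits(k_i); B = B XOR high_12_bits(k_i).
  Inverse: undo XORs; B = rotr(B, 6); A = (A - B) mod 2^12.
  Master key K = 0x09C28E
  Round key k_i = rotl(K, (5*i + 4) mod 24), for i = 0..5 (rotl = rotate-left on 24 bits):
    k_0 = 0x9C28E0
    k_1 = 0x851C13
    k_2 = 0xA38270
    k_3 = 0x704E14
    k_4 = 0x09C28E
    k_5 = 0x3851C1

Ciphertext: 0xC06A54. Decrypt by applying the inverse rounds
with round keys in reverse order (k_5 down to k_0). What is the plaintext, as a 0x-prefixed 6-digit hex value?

0x863F09

s_0 = ciphertext = 0xC06A54
s_1 = InvRound(s_0, k_5) = 0x960467
s_2 = InvRound(s_1, k_4) = 0xD1BED3
s_3 = InvRound(s_2, k_3) = 0xD285E7
s_4 = InvRound(s_3, k_2) = 0x7597FF
s_5 = InvRound(s_4, k_1) = 0xF8CBBE
s_6 = InvRound(s_5, k_0) = 0x863F09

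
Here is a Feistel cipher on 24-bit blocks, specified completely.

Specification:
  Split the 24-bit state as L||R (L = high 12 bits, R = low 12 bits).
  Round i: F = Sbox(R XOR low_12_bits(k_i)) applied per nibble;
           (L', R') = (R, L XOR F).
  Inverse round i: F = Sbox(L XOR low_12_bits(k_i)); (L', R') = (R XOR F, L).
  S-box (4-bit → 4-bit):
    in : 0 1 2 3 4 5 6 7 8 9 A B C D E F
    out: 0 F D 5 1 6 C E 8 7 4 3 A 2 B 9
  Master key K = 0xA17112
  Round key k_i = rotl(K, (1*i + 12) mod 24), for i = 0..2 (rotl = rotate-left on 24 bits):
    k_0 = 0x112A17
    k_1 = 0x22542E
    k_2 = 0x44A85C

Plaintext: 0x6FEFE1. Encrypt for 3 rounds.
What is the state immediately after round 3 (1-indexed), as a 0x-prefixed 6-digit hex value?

s_0 = plaintext = 0x6FEFE1
s_1 = Round(s_0, k_0) = 0xFE1062
s_2 = Round(s_1, k_1) = 0x062EFB
s_3 = Round(s_2, k_2) = 0xEFBC2C

0xEFBC2C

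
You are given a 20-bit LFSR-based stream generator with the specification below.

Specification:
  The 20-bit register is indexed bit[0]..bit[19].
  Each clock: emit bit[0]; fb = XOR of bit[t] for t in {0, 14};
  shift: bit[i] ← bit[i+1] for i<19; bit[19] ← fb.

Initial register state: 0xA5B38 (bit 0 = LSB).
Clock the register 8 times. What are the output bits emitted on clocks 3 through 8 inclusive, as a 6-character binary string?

011100

reg_0 = 0xA5B38
clock 1: out=0, reg = 0xD2D9C
clock 2: out=0, reg = 0x696CE
clock 3: out=0, reg = 0x34B67
clock 4: out=1, reg = 0x1A5B3
clock 5: out=1, reg = 0x8D2D9
clock 6: out=1, reg = 0x4696C
clock 7: out=0, reg = 0xA34B6
clock 8: out=0, reg = 0x51A5B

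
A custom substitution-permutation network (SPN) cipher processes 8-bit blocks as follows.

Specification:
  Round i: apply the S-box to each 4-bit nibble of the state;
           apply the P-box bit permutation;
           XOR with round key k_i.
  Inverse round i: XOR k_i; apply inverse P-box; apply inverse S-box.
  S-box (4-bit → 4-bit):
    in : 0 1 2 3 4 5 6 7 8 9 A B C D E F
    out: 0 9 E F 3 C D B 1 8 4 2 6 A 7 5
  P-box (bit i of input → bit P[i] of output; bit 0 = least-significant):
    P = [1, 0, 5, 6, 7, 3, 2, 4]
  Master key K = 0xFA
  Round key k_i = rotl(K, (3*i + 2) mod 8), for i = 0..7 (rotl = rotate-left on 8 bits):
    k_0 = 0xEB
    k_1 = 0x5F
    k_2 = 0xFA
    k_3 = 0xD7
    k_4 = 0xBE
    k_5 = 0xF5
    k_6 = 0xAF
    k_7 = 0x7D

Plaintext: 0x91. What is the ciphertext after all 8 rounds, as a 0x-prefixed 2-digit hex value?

0x03

s_0 = plaintext = 0x91
s_1 = Round(s_0, k_0) = 0xB9
s_2 = Round(s_1, k_1) = 0x17
s_3 = Round(s_2, k_2) = 0x29
s_4 = Round(s_3, k_3) = 0x8B
s_5 = Round(s_4, k_4) = 0x3F
s_6 = Round(s_5, k_5) = 0x4B
s_7 = Round(s_6, k_6) = 0x26
s_8 = Round(s_7, k_7) = 0x03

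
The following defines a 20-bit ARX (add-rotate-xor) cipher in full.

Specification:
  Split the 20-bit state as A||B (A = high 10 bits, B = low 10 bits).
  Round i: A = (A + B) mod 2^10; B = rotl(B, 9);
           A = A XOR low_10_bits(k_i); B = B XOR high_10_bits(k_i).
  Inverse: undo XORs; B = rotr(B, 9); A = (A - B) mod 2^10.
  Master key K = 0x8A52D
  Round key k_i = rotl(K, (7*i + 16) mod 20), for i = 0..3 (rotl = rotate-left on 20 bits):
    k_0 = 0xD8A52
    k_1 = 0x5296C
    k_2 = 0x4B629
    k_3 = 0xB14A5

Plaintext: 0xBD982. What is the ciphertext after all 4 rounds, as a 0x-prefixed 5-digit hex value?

0xF43F5

s_0 = plaintext = 0xBD982
s_1 = Round(s_0, k_0) = 0x8ABA3
s_2 = Round(s_1, k_1) = 0x2869B
s_3 = Round(s_2, k_2) = 0x45660
s_4 = Round(s_3, k_3) = 0xF43F5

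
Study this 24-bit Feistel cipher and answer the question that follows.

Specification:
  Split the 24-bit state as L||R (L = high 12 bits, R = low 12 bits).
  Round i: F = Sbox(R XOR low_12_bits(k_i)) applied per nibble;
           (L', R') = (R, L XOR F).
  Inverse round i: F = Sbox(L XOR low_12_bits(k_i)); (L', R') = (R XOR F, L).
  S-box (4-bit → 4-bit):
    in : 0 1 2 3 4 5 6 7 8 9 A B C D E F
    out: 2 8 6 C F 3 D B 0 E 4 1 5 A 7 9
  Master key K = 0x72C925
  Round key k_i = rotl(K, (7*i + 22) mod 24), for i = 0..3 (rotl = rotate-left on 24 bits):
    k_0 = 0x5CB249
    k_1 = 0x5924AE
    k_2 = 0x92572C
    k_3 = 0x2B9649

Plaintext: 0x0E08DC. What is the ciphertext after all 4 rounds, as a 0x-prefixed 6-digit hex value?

0xE17AA1

s_0 = plaintext = 0x0E08DC
s_1 = Round(s_0, k_0) = 0x8DC403
s_2 = Round(s_1, k_1) = 0x403A96
s_3 = Round(s_2, k_2) = 0xA96E17
s_4 = Round(s_3, k_3) = 0xE17AA1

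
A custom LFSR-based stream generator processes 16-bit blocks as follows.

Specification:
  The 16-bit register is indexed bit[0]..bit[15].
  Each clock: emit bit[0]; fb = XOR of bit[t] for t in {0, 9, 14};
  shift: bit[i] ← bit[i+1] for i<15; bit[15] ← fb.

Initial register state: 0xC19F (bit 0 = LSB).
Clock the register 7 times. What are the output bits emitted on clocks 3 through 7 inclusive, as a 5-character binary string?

11100

reg_0 = 0xC19F
clock 1: out=1, reg = 0x60CF
clock 2: out=1, reg = 0x3067
clock 3: out=1, reg = 0x9833
clock 4: out=1, reg = 0xCC19
clock 5: out=1, reg = 0x660C
clock 6: out=0, reg = 0x3306
clock 7: out=0, reg = 0x9983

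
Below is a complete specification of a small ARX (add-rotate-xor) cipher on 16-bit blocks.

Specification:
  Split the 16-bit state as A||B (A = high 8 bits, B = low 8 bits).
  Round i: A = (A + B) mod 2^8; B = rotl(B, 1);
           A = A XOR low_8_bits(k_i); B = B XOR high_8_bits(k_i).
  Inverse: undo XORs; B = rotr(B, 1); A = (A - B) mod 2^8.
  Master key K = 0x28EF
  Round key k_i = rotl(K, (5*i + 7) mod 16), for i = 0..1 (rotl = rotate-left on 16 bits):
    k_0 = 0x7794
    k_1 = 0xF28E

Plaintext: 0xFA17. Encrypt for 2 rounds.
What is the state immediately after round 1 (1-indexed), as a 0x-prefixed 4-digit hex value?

s_0 = plaintext = 0xFA17
s_1 = Round(s_0, k_0) = 0x8559
s_2 = Round(s_1, k_1) = 0x5040

0x8559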